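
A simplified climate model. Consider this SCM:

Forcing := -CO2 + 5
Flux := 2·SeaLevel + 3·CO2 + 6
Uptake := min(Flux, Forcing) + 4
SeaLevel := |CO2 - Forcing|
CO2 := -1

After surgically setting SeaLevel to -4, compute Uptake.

-1

do(SeaLevel=-4) replaces the equation SeaLevel := |CO2 - Forcing| with the constant SeaLevel = -4.
Forcing = -CO2 + 5  [with CO2=-1]  = 6
Flux = 2·SeaLevel + 3·CO2 + 6  [with SeaLevel=-4, CO2=-1]  = -5
Uptake = min(Flux, Forcing) + 4  [with Flux=-5, Forcing=6]  = -1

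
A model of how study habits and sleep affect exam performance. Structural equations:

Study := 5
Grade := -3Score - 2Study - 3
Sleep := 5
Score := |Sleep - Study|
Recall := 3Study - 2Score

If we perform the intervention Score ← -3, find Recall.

21

The intervention breaks the incoming arrows to Score: Score := |Sleep - Study| no longer applies, and Score = -3.
Recall = 3Study - 2Score  [with Study=5, Score=-3]  = 21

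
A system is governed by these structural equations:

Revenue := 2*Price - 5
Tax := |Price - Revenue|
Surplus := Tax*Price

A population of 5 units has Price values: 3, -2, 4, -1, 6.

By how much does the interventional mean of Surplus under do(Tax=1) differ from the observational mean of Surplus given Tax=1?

-3

Under do(Tax=1), Tax's equation is replaced by Tax=1 for every unit. Per-unit Surplus: 3, -2, 4, -1, 6. Mean = 2.
E[Surplus|Tax=1] averages over only the 2 units with Tax=1 (Price = 4, 6): Surplus = 4, 6, mean 5.
Difference = 2 − 5 = -3.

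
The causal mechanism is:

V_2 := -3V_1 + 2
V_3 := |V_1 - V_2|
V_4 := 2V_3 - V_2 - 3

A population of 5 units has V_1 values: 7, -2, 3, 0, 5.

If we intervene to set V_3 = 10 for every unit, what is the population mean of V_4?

The intervention sets V_3=10 in all 5 units regardless of V_1. Recomputing V_4 per unit gives 36, 9, 24, 15, 30; average 22.8.

22.8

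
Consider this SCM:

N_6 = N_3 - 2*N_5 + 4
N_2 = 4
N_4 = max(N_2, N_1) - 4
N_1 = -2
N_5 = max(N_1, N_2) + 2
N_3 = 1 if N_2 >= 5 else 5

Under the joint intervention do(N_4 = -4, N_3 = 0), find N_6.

The joint intervention fixes N_4 = -4, N_3 = 0, removing each variable's own equation.
N_5 = max(N_1, N_2) + 2  [with N_1=-2, N_2=4]  = 6
N_6 = N_3 - 2*N_5 + 4  [with N_3=0, N_5=6]  = -8

-8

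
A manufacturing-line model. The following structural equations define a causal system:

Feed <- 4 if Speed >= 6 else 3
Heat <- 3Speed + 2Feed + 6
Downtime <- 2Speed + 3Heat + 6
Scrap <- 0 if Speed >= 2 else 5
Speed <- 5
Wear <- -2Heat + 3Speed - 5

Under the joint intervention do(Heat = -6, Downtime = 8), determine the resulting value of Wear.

22

Setting Heat = -6, Downtime = 8 by intervention discards those variables' equations.
Wear = -2Heat + 3Speed - 5  [with Heat=-6, Speed=5]  = 22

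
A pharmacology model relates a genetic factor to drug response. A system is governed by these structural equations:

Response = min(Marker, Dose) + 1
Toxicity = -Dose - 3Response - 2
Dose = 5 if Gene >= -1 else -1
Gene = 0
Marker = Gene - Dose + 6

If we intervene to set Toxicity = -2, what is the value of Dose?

Under do(Toxicity=-2), the mechanism Toxicity = -Dose - 3Response - 2 is discarded; Toxicity is fixed at -2.
No directed path runs from Toxicity to Dose, so Dose keeps its natural value.
Dose = 5 if Gene >= -1 else -1  [with Gene=0]  = 5

5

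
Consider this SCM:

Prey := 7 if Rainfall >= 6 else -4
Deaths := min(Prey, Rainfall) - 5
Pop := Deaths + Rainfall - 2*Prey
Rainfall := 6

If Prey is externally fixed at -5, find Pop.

Under do(Prey=-5), the mechanism Prey := 7 if Rainfall >= 6 else -4 is discarded; Prey is fixed at -5.
Deaths = min(Prey, Rainfall) - 5  [with Prey=-5, Rainfall=6]  = -10
Pop = Deaths + Rainfall - 2*Prey  [with Deaths=-10, Rainfall=6, Prey=-5]  = 6

6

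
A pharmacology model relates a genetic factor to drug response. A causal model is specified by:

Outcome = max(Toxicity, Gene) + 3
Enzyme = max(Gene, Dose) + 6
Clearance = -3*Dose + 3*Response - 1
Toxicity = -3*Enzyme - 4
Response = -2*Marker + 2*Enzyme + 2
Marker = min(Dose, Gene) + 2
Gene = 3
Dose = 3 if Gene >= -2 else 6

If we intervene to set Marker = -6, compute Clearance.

The intervention breaks the incoming arrows to Marker: Marker = min(Dose, Gene) + 2 no longer applies, and Marker = -6.
Dose = 3 if Gene >= -2 else 6  [with Gene=3]  = 3
Enzyme = max(Gene, Dose) + 6  [with Gene=3, Dose=3]  = 9
Response = -2*Marker + 2*Enzyme + 2  [with Marker=-6, Enzyme=9]  = 32
Clearance = -3*Dose + 3*Response - 1  [with Dose=3, Response=32]  = 86

86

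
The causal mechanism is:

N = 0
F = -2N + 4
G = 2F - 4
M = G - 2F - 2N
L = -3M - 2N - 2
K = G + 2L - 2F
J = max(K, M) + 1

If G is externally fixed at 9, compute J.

2

The intervention breaks the incoming arrows to G: G = 2F - 4 no longer applies, and G = 9.
F = -2N + 4  [with N=0]  = 4
M = G - 2F - 2N  [with G=9, F=4, N=0]  = 1
L = -3M - 2N - 2  [with M=1, N=0]  = -5
K = G + 2L - 2F  [with G=9, L=-5, F=4]  = -9
J = max(K, M) + 1  [with K=-9, M=1]  = 2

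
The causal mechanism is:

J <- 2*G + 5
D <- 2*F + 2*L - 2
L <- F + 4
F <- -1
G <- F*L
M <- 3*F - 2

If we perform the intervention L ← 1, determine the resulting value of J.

3

do(L=1) replaces the equation L <- F + 4 with the constant L = 1.
G = F*L  [with F=-1, L=1]  = -1
J = 2*G + 5  [with G=-1]  = 3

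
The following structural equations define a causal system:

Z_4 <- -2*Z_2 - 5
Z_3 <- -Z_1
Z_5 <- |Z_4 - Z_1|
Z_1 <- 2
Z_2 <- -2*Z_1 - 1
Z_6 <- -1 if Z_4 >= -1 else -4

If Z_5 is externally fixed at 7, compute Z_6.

The intervention breaks the incoming arrows to Z_5: Z_5 <- |Z_4 - Z_1| no longer applies, and Z_5 = 7.
Since Z_6 is not a descendant of the intervened variable, it is unaffected.
Z_2 = -2*Z_1 - 1  [with Z_1=2]  = -5
Z_4 = -2*Z_2 - 5  [with Z_2=-5]  = 5
Z_6 = -1 if Z_4 >= -1 else -4  [with Z_4=5]  = -1

-1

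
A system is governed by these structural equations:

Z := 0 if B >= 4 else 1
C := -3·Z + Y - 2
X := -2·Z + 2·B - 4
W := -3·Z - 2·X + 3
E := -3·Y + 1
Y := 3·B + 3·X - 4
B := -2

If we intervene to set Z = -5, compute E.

Under do(Z=-5), the mechanism Z := 0 if B >= 4 else 1 is discarded; Z is fixed at -5.
X = -2·Z + 2·B - 4  [with Z=-5, B=-2]  = 2
Y = 3·B + 3·X - 4  [with B=-2, X=2]  = -4
E = -3·Y + 1  [with Y=-4]  = 13

13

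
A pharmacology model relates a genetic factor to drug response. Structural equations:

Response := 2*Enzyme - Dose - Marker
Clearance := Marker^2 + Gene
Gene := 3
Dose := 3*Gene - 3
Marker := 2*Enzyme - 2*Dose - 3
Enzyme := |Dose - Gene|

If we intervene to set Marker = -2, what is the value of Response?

Intervening sets Marker = -2 and removes its equation (Marker := 2*Enzyme - 2*Dose - 3).
Dose = 3*Gene - 3  [with Gene=3]  = 6
Enzyme = |Dose - Gene|  [with Dose=6, Gene=3]  = 3
Response = 2*Enzyme - Dose - Marker  [with Enzyme=3, Dose=6, Marker=-2]  = 2

2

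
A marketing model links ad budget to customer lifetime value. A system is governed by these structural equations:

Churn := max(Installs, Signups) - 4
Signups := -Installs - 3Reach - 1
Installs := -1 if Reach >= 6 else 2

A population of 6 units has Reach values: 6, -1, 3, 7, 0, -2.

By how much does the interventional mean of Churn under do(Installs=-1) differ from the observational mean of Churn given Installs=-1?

2

Every unit gets Installs=-1 under the intervention. Churn values become -5, -1, -5, -5, -4, 2; E[Churn|do(Installs=-1)] = -3.
E[Churn|Installs=-1] averages over only the 2 units with Installs=-1 (Reach = 6, 7): Churn = -5, -5, mean -5.
Difference = -3 − (-5) = 2.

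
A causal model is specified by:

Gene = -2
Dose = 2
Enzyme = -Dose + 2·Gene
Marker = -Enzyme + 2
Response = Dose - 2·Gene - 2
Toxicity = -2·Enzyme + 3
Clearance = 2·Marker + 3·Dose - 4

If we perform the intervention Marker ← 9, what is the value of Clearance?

20

The intervention breaks the incoming arrows to Marker: Marker = -Enzyme + 2 no longer applies, and Marker = 9.
Clearance = 2·Marker + 3·Dose - 4  [with Marker=9, Dose=2]  = 20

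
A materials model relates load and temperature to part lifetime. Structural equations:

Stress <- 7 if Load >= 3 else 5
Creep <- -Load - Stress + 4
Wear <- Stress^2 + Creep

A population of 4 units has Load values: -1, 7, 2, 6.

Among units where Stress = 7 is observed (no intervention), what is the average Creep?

-9.5

Observing Stress=7 restricts to units where Stress's equation naturally yields 7: Load ∈ {7, 6}. In that subpopulation Creep = -10, -9, mean -9.5.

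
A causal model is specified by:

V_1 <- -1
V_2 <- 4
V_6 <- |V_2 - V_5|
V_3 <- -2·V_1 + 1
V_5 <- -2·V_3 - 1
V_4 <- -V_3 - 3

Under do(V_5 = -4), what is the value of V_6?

The intervention breaks the incoming arrows to V_5: V_5 <- -2·V_3 - 1 no longer applies, and V_5 = -4.
V_6 = |V_2 - V_5|  [with V_2=4, V_5=-4]  = 8

8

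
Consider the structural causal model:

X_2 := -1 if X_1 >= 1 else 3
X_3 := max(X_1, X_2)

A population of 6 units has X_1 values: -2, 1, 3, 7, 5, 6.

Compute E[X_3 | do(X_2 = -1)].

Under do(X_2=-1), X_2's equation is replaced by X_2=-1 for every unit. Per-unit X_3: -1, 1, 3, 7, 5, 6. Mean = 3.5.

3.5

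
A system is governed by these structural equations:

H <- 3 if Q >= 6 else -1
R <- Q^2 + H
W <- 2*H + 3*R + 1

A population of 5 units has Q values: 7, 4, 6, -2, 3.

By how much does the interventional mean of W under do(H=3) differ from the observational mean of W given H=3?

-59.1

do(H=3) breaks H's dependence on Q. With H=3 fixed, W across the units is 163, 64, 124, 28, 43, mean 84.4.
Conditioning on H=3 selects the 2 unit(s) with Q ∈ {7, 6}. Their W values: 163, 124. Mean = 143.5.
Difference = 84.4 − 143.5 = -59.1.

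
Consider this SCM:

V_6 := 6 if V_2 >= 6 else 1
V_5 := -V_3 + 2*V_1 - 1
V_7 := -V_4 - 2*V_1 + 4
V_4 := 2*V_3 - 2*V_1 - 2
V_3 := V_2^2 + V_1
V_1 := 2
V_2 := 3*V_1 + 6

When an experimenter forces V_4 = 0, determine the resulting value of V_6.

Under do(V_4=0), the mechanism V_4 := 2*V_3 - 2*V_1 - 2 is discarded; V_4 is fixed at 0.
Since V_6 is not a descendant of the intervened variable, it is unaffected.
V_2 = 3*V_1 + 6  [with V_1=2]  = 12
V_6 = 6 if V_2 >= 6 else 1  [with V_2=12]  = 6

6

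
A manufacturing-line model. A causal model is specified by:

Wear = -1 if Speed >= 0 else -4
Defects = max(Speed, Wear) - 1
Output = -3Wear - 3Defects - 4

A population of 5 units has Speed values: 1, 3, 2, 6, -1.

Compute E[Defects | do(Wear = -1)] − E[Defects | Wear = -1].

-0.8

The intervention sets Wear=-1 in all 5 units regardless of Speed. Recomputing Defects per unit gives 0, 2, 1, 5, -2; average 1.2.
E[Defects|Wear=-1] averages over only the 4 units with Wear=-1 (Speed = 1, 3, 2, 6): Defects = 0, 2, 1, 5, mean 2.
Difference = 1.2 − 2 = -0.8.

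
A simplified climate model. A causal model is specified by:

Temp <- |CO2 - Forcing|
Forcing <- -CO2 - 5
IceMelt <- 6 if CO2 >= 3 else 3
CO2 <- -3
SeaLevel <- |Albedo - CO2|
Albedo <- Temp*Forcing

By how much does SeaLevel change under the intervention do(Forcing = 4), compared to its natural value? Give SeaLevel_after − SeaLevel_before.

Under do(Forcing=4), the mechanism Forcing <- -CO2 - 5 is discarded; Forcing is fixed at 4.
Temp = |CO2 - Forcing|  [with CO2=-3, Forcing=4]  = 7
Albedo = Temp*Forcing  [with Temp=7, Forcing=4]  = 28
SeaLevel = |Albedo - CO2|  [with Albedo=28, CO2=-3]  = 31
Without intervention: Forcing = -CO2 - 5  [with CO2=-3]  = -2; Temp = |CO2 - Forcing|  [with CO2=-3, Forcing=-2]  = 1; Albedo = Temp*Forcing  [with Temp=1, Forcing=-2]  = -2; SeaLevel = |Albedo - CO2|  [with Albedo=-2, CO2=-3]  = 1.
Change = 31 − 1 = 30.

30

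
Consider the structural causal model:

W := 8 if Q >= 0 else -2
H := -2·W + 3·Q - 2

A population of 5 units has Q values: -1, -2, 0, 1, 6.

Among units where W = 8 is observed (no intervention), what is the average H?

-11

E[H|W=8] averages over only the 3 units with W=8 (Q = 0, 1, 6): H = -18, -15, 0, mean -11.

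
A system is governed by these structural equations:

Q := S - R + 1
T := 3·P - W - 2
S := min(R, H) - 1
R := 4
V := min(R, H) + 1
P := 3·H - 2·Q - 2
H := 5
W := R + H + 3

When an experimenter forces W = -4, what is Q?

0

Intervening sets W = -4 and removes its equation (W := R + H + 3).
No directed path runs from W to Q, so Q keeps its natural value.
S = min(R, H) - 1  [with R=4, H=5]  = 3
Q = S - R + 1  [with S=3, R=4]  = 0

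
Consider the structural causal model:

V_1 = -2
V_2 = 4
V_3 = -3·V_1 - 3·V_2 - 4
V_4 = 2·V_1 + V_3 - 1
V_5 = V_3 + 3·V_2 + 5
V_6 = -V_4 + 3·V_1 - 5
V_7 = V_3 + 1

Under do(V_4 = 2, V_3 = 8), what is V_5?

The joint intervention fixes V_4 = 2, V_3 = 8, removing each variable's own equation.
V_5 = V_3 + 3·V_2 + 5  [with V_3=8, V_2=4]  = 25

25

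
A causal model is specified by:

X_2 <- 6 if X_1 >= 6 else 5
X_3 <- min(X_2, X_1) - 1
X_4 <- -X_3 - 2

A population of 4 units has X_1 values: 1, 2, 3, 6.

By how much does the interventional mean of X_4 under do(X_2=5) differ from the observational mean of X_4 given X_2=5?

Under do(X_2=5), X_2's equation is replaced by X_2=5 for every unit. Per-unit X_4: -2, -3, -4, -6. Mean = -3.75.
Conditioning on X_2=5 selects the 3 unit(s) with X_1 ∈ {1, 2, 3}. Their X_4 values: -2, -3, -4. Mean = -3.
Difference = -3.75 − (-3) = -0.75.

-0.75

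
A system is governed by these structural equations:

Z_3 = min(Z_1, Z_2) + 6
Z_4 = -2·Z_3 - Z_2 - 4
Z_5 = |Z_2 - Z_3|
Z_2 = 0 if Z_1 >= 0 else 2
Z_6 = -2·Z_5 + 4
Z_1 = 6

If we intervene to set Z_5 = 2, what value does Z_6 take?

0

The intervention breaks the incoming arrows to Z_5: Z_5 = |Z_2 - Z_3| no longer applies, and Z_5 = 2.
Z_6 = -2·Z_5 + 4  [with Z_5=2]  = 0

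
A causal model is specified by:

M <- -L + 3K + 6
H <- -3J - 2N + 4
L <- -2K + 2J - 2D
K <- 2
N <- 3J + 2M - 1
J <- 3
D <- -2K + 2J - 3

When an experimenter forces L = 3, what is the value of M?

9

Intervening sets L = 3 and removes its equation (L <- -2K + 2J - 2D).
M = -L + 3K + 6  [with L=3, K=2]  = 9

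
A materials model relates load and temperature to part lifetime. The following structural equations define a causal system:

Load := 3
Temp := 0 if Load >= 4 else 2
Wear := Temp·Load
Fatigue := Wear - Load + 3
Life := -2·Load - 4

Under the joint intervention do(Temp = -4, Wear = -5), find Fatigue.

Setting Temp = -4, Wear = -5 by intervention discards those variables' equations.
Fatigue = Wear - Load + 3  [with Wear=-5, Load=3]  = -5

-5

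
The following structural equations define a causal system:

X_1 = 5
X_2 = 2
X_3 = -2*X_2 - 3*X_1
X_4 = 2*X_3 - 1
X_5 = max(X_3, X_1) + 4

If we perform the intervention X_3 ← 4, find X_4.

7

The intervention breaks the incoming arrows to X_3: X_3 = -2*X_2 - 3*X_1 no longer applies, and X_3 = 4.
X_4 = 2*X_3 - 1  [with X_3=4]  = 7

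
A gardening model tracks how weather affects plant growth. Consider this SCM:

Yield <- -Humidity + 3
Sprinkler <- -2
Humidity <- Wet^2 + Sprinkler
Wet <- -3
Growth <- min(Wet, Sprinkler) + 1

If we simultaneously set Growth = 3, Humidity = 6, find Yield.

Setting Growth = 3, Humidity = 6 by intervention discards those variables' equations.
Yield = -Humidity + 3  [with Humidity=6]  = -3

-3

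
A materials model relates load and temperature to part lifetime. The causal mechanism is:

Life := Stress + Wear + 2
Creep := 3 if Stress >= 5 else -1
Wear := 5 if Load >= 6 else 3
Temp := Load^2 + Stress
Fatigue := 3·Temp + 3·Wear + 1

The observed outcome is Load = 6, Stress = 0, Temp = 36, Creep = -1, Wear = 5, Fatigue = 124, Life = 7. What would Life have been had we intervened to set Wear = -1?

1

Under do(Wear=-1), the mechanism Wear := 5 if Load >= 6 else 3 is discarded; Wear is fixed at -1.
Life = Stress + Wear + 2  [with Stress=0, Wear=-1]  = 1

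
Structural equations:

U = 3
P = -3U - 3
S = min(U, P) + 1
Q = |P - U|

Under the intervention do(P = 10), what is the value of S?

The intervention breaks the incoming arrows to P: P = -3U - 3 no longer applies, and P = 10.
S = min(U, P) + 1  [with U=3, P=10]  = 4

4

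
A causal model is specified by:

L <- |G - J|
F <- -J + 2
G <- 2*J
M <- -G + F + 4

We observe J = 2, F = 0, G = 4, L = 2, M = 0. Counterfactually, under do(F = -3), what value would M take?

-3

do(F=-3) replaces the equation F <- -J + 2 with the constant F = -3.
G = 2*J  [with J=2]  = 4
M = -G + F + 4  [with G=4, F=-3]  = -3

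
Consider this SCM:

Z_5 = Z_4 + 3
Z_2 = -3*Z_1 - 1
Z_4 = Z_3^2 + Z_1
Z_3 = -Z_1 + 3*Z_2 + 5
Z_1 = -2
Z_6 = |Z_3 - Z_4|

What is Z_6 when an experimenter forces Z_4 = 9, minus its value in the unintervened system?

Under do(Z_4=9), the mechanism Z_4 = Z_3^2 + Z_1 is discarded; Z_4 is fixed at 9.
Z_2 = -3*Z_1 - 1  [with Z_1=-2]  = 5
Z_3 = -Z_1 + 3*Z_2 + 5  [with Z_1=-2, Z_2=5]  = 22
Z_6 = |Z_3 - Z_4|  [with Z_3=22, Z_4=9]  = 13
Without intervention: Z_2 = -3*Z_1 - 1  [with Z_1=-2]  = 5; Z_3 = -Z_1 + 3*Z_2 + 5  [with Z_1=-2, Z_2=5]  = 22; Z_4 = Z_3^2 + Z_1  [with Z_3=22, Z_1=-2]  = 482; Z_6 = |Z_3 - Z_4|  [with Z_3=22, Z_4=482]  = 460.
Change = 13 − 460 = -447.

-447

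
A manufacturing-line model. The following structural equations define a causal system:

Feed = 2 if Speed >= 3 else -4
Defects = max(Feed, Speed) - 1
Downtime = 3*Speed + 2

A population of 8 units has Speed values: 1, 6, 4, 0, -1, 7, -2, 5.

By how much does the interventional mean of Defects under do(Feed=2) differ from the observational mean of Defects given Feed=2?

-1.75

The intervention sets Feed=2 in all 8 units regardless of Speed. Recomputing Defects per unit gives 1, 5, 3, 1, 1, 6, 1, 4; average 2.75.
Observing Feed=2 restricts to units where Feed's equation naturally yields 2: Speed ∈ {6, 4, 7, 5}. In that subpopulation Defects = 5, 3, 6, 4, mean 4.5.
Difference = 2.75 − 4.5 = -1.75.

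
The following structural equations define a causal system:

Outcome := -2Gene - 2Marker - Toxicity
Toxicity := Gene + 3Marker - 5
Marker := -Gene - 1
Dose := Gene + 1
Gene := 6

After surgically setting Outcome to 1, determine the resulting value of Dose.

Under do(Outcome=1), the mechanism Outcome := -2Gene - 2Marker - Toxicity is discarded; Outcome is fixed at 1.
No directed path runs from Outcome to Dose, so Dose keeps its natural value.
Dose = Gene + 1  [with Gene=6]  = 7

7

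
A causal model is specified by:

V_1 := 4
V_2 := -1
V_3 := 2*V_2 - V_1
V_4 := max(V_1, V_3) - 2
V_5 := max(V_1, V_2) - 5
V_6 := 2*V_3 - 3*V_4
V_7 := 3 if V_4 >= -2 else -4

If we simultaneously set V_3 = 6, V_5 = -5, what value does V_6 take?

Setting V_3 = 6, V_5 = -5 by intervention discards those variables' equations.
V_4 = max(V_1, V_3) - 2  [with V_1=4, V_3=6]  = 4
V_6 = 2*V_3 - 3*V_4  [with V_3=6, V_4=4]  = 0

0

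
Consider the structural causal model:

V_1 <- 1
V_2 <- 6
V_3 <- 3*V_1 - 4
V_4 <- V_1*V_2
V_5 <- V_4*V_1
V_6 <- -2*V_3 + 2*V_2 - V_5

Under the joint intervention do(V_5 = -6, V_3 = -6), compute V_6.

30

The joint intervention fixes V_5 = -6, V_3 = -6, removing each variable's own equation.
V_6 = -2*V_3 + 2*V_2 - V_5  [with V_3=-6, V_2=6, V_5=-6]  = 30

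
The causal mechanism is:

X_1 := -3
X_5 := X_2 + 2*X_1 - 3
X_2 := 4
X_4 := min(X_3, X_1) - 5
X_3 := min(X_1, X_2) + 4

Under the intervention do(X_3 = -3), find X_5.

do(X_3=-3) replaces the equation X_3 := min(X_1, X_2) + 4 with the constant X_3 = -3.
X_5 is not downstream of the intervention, so its value is determined by the original equations.
X_5 = X_2 + 2*X_1 - 3  [with X_2=4, X_1=-3]  = -5

-5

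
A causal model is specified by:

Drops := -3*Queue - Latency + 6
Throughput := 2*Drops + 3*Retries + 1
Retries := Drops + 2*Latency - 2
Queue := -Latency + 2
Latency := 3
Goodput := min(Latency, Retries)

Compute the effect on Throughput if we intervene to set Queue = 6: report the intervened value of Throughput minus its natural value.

-105

do(Queue=6) replaces the equation Queue := -Latency + 2 with the constant Queue = 6.
Drops = -3*Queue - Latency + 6  [with Queue=6, Latency=3]  = -15
Retries = Drops + 2*Latency - 2  [with Drops=-15, Latency=3]  = -11
Throughput = 2*Drops + 3*Retries + 1  [with Drops=-15, Retries=-11]  = -62
Without intervention: Queue = -Latency + 2  [with Latency=3]  = -1; Drops = -3*Queue - Latency + 6  [with Queue=-1, Latency=3]  = 6; Retries = Drops + 2*Latency - 2  [with Drops=6, Latency=3]  = 10; Throughput = 2*Drops + 3*Retries + 1  [with Drops=6, Retries=10]  = 43.
Change = -62 − 43 = -105.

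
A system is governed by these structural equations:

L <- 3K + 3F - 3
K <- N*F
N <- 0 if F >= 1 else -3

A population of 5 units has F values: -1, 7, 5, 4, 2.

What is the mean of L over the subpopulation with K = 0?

10.5

Conditioning on K=0 selects the 4 unit(s) with F ∈ {7, 5, 4, 2}. Their L values: 18, 12, 9, 3. Mean = 10.5.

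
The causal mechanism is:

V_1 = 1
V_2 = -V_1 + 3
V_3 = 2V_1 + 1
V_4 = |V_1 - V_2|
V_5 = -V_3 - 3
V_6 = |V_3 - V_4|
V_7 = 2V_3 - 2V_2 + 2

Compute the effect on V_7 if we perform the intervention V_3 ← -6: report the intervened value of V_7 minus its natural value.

-18

The intervention breaks the incoming arrows to V_3: V_3 = 2V_1 + 1 no longer applies, and V_3 = -6.
V_2 = -V_1 + 3  [with V_1=1]  = 2
V_7 = 2V_3 - 2V_2 + 2  [with V_3=-6, V_2=2]  = -14
Without intervention: V_2 = -V_1 + 3  [with V_1=1]  = 2; V_3 = 2V_1 + 1  [with V_1=1]  = 3; V_7 = 2V_3 - 2V_2 + 2  [with V_3=3, V_2=2]  = 4.
Change = -14 − 4 = -18.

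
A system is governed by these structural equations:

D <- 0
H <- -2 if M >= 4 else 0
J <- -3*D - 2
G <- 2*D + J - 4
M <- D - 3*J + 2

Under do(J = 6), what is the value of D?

0

Under do(J=6), the mechanism J <- -3*D - 2 is discarded; J is fixed at 6.
D is not downstream of the intervention, so its value is determined by the original equations.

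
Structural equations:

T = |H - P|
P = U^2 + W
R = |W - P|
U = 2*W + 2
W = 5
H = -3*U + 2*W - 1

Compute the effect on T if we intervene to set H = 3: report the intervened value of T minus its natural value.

-30

The intervention breaks the incoming arrows to H: H = -3*U + 2*W - 1 no longer applies, and H = 3.
U = 2*W + 2  [with W=5]  = 12
P = U^2 + W  [with U=12, W=5]  = 149
T = |H - P|  [with H=3, P=149]  = 146
Without intervention: U = 2*W + 2  [with W=5]  = 12; P = U^2 + W  [with U=12, W=5]  = 149; H = -3*U + 2*W - 1  [with U=12, W=5]  = -27; T = |H - P|  [with H=-27, P=149]  = 176.
Change = 146 − 176 = -30.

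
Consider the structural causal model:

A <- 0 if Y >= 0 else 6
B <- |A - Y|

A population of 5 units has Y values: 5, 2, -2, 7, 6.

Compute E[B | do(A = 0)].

do(A=0) breaks A's dependence on Y. With A=0 fixed, B across the units is 5, 2, 2, 7, 6, mean 4.4.

4.4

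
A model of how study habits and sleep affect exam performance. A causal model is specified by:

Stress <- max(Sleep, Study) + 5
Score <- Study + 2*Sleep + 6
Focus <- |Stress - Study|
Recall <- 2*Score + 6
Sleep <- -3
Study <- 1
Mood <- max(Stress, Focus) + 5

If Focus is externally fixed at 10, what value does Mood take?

15

Under do(Focus=10), the mechanism Focus <- |Stress - Study| is discarded; Focus is fixed at 10.
Stress = max(Sleep, Study) + 5  [with Sleep=-3, Study=1]  = 6
Mood = max(Stress, Focus) + 5  [with Stress=6, Focus=10]  = 15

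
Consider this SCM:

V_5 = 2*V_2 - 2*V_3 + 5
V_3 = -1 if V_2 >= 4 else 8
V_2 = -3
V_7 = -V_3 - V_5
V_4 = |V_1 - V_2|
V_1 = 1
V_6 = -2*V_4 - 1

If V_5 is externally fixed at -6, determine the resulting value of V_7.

-2

Under do(V_5=-6), the mechanism V_5 = 2*V_2 - 2*V_3 + 5 is discarded; V_5 is fixed at -6.
V_3 = -1 if V_2 >= 4 else 8  [with V_2=-3]  = 8
V_7 = -V_3 - V_5  [with V_3=8, V_5=-6]  = -2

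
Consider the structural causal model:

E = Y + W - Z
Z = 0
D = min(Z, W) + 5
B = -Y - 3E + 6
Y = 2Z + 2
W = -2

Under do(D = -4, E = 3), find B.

Setting D = -4, E = 3 by intervention discards those variables' equations.
Y = 2Z + 2  [with Z=0]  = 2
B = -Y - 3E + 6  [with Y=2, E=3]  = -5

-5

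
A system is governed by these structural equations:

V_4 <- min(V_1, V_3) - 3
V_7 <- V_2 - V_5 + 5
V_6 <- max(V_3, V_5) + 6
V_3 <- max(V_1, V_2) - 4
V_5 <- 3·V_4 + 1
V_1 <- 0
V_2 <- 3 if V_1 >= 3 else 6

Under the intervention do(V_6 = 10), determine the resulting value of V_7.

Intervening sets V_6 = 10 and removes its equation (V_6 <- max(V_3, V_5) + 6).
No directed path runs from V_6 to V_7, so V_7 keeps its natural value.
V_2 = 3 if V_1 >= 3 else 6  [with V_1=0]  = 6
V_3 = max(V_1, V_2) - 4  [with V_1=0, V_2=6]  = 2
V_4 = min(V_1, V_3) - 3  [with V_1=0, V_3=2]  = -3
V_5 = 3·V_4 + 1  [with V_4=-3]  = -8
V_7 = V_2 - V_5 + 5  [with V_2=6, V_5=-8]  = 19

19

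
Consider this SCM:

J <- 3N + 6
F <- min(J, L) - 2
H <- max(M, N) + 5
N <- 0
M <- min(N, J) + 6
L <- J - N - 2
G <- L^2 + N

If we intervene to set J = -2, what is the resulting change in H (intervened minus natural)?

-2

Under do(J=-2), the mechanism J <- 3N + 6 is discarded; J is fixed at -2.
M = min(N, J) + 6  [with N=0, J=-2]  = 4
H = max(M, N) + 5  [with M=4, N=0]  = 9
Without intervention: J = 3N + 6  [with N=0]  = 6; M = min(N, J) + 6  [with N=0, J=6]  = 6; H = max(M, N) + 5  [with M=6, N=0]  = 11.
Change = 9 − 11 = -2.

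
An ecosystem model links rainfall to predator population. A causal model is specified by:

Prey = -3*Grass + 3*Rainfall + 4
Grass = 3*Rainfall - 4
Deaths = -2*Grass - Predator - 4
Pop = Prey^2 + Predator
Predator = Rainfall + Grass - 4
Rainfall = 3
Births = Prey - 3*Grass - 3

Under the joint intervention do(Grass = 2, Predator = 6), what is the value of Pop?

Setting Grass = 2, Predator = 6 by intervention discards those variables' equations.
Prey = -3*Grass + 3*Rainfall + 4  [with Grass=2, Rainfall=3]  = 7
Pop = Prey^2 + Predator  [with Prey=7, Predator=6]  = 55

55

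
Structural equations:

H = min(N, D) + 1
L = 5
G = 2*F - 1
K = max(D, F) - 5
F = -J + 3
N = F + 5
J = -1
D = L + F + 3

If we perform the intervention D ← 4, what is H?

5

do(D=4) replaces the equation D = L + F + 3 with the constant D = 4.
F = -J + 3  [with J=-1]  = 4
N = F + 5  [with F=4]  = 9
H = min(N, D) + 1  [with N=9, D=4]  = 5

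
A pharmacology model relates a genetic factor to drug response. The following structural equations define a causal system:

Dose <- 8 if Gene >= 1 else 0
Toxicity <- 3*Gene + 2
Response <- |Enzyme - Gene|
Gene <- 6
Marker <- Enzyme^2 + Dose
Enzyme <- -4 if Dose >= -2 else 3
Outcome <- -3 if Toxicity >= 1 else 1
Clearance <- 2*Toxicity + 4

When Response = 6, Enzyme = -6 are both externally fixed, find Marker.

Under do(Response = 6, Enzyme = -6), each intervened variable's structural equation is replaced by its fixed value.
Dose = 8 if Gene >= 1 else 0  [with Gene=6]  = 8
Marker = Enzyme^2 + Dose  [with Enzyme=-6, Dose=8]  = 44

44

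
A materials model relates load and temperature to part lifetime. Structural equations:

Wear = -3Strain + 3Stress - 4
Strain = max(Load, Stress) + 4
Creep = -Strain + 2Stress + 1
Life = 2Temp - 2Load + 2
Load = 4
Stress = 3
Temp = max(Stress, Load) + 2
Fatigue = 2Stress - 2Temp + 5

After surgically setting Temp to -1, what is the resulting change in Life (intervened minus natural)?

do(Temp=-1) replaces the equation Temp = max(Stress, Load) + 2 with the constant Temp = -1.
Life = 2Temp - 2Load + 2  [with Temp=-1, Load=4]  = -8
Without intervention: Temp = max(Stress, Load) + 2  [with Stress=3, Load=4]  = 6; Life = 2Temp - 2Load + 2  [with Temp=6, Load=4]  = 6.
Change = -8 − 6 = -14.

-14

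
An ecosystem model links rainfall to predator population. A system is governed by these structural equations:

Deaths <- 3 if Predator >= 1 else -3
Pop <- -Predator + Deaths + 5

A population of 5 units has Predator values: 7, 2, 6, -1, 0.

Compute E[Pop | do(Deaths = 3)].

The intervention sets Deaths=3 in all 5 units regardless of Predator. Recomputing Pop per unit gives 1, 6, 2, 9, 8; average 5.2.

5.2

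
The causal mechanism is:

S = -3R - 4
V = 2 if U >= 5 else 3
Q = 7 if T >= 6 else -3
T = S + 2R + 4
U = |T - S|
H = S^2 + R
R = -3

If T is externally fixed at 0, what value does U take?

The intervention breaks the incoming arrows to T: T = S + 2R + 4 no longer applies, and T = 0.
S = -3R - 4  [with R=-3]  = 5
U = |T - S|  [with T=0, S=5]  = 5

5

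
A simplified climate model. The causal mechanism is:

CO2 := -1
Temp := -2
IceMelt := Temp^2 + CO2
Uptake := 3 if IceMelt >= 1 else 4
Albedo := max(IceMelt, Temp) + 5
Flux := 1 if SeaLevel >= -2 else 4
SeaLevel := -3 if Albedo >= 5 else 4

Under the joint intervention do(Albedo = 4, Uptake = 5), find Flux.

The joint intervention fixes Albedo = 4, Uptake = 5, removing each variable's own equation.
SeaLevel = -3 if Albedo >= 5 else 4  [with Albedo=4]  = 4
Flux = 1 if SeaLevel >= -2 else 4  [with SeaLevel=4]  = 1

1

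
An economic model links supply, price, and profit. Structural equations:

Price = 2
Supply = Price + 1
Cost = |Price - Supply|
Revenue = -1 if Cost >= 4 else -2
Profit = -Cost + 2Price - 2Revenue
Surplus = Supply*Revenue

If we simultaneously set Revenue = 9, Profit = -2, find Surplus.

27

The joint intervention fixes Revenue = 9, Profit = -2, removing each variable's own equation.
Supply = Price + 1  [with Price=2]  = 3
Surplus = Supply*Revenue  [with Supply=3, Revenue=9]  = 27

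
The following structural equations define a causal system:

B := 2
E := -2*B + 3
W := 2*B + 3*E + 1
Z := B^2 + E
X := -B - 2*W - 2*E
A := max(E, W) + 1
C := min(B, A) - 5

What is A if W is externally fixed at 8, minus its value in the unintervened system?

The intervention breaks the incoming arrows to W: W := 2*B + 3*E + 1 no longer applies, and W = 8.
E = -2*B + 3  [with B=2]  = -1
A = max(E, W) + 1  [with E=-1, W=8]  = 9
Without intervention: E = -2*B + 3  [with B=2]  = -1; W = 2*B + 3*E + 1  [with B=2, E=-1]  = 2; A = max(E, W) + 1  [with E=-1, W=2]  = 3.
Change = 9 − 3 = 6.

6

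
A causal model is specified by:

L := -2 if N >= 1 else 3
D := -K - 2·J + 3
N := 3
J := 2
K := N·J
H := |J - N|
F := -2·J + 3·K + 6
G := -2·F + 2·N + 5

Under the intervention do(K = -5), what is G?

The intervention breaks the incoming arrows to K: K := N·J no longer applies, and K = -5.
F = -2·J + 3·K + 6  [with J=2, K=-5]  = -13
G = -2·F + 2·N + 5  [with F=-13, N=3]  = 37

37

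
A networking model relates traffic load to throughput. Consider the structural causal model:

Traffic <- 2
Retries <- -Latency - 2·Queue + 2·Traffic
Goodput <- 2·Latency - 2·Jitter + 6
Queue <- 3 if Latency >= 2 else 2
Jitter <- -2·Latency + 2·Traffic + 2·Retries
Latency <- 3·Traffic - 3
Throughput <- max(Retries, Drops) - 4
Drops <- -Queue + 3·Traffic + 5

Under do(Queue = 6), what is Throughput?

1

The intervention breaks the incoming arrows to Queue: Queue <- 3 if Latency >= 2 else 2 no longer applies, and Queue = 6.
Latency = 3·Traffic - 3  [with Traffic=2]  = 3
Drops = -Queue + 3·Traffic + 5  [with Queue=6, Traffic=2]  = 5
Retries = -Latency - 2·Queue + 2·Traffic  [with Latency=3, Queue=6, Traffic=2]  = -11
Throughput = max(Retries, Drops) - 4  [with Retries=-11, Drops=5]  = 1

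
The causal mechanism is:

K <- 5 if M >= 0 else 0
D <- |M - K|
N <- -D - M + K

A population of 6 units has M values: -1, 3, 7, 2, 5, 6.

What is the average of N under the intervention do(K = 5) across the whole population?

-1

do(K=5) breaks K's dependence on M. With K=5 fixed, N across the units is 0, 0, -4, 0, 0, -2, mean -1.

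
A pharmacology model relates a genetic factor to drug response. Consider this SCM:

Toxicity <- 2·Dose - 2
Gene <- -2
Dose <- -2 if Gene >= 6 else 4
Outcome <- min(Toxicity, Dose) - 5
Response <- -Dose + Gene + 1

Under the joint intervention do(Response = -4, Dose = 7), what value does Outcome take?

Setting Response = -4, Dose = 7 by intervention discards those variables' equations.
Toxicity = 2·Dose - 2  [with Dose=7]  = 12
Outcome = min(Toxicity, Dose) - 5  [with Toxicity=12, Dose=7]  = 2

2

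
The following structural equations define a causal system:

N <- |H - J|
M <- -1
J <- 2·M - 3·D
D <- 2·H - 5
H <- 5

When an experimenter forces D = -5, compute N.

8

do(D=-5) replaces the equation D <- 2·H - 5 with the constant D = -5.
J = 2·M - 3·D  [with M=-1, D=-5]  = 13
N = |H - J|  [with H=5, J=13]  = 8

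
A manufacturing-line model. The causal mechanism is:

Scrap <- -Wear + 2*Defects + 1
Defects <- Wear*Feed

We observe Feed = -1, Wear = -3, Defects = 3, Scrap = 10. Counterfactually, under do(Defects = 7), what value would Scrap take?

The intervention breaks the incoming arrows to Defects: Defects <- Wear*Feed no longer applies, and Defects = 7.
Scrap = -Wear + 2*Defects + 1  [with Wear=-3, Defects=7]  = 18

18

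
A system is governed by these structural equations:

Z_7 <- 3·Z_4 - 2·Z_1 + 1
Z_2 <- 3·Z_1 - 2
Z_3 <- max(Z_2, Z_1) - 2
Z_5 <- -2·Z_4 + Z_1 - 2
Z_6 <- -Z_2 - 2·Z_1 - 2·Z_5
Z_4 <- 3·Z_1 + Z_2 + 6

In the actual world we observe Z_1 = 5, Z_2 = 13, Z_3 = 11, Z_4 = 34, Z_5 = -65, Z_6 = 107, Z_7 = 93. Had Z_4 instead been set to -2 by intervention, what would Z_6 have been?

-37

Under do(Z_4=-2), the mechanism Z_4 <- 3·Z_1 + Z_2 + 6 is discarded; Z_4 is fixed at -2.
Z_2 = 3·Z_1 - 2  [with Z_1=5]  = 13
Z_5 = -2·Z_4 + Z_1 - 2  [with Z_4=-2, Z_1=5]  = 7
Z_6 = -Z_2 - 2·Z_1 - 2·Z_5  [with Z_2=13, Z_1=5, Z_5=7]  = -37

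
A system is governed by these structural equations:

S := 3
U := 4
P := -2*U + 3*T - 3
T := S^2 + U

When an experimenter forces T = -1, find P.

The intervention breaks the incoming arrows to T: T := S^2 + U no longer applies, and T = -1.
P = -2*U + 3*T - 3  [with U=4, T=-1]  = -14

-14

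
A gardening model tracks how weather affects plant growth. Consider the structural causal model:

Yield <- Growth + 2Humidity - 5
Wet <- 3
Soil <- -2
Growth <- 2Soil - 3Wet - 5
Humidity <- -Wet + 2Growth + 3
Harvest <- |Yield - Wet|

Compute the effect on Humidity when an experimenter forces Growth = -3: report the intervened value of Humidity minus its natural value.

30

The intervention breaks the incoming arrows to Growth: Growth <- 2Soil - 3Wet - 5 no longer applies, and Growth = -3.
Humidity = -Wet + 2Growth + 3  [with Wet=3, Growth=-3]  = -6
Without intervention: Growth = 2Soil - 3Wet - 5  [with Soil=-2, Wet=3]  = -18; Humidity = -Wet + 2Growth + 3  [with Wet=3, Growth=-18]  = -36.
Change = -6 − (-36) = 30.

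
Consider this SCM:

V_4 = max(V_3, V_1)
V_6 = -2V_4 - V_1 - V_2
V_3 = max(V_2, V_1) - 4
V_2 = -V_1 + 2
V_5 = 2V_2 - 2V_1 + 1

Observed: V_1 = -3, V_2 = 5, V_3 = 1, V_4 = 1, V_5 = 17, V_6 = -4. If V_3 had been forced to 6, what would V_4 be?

6

The intervention breaks the incoming arrows to V_3: V_3 = max(V_2, V_1) - 4 no longer applies, and V_3 = 6.
V_4 = max(V_3, V_1)  [with V_3=6, V_1=-3]  = 6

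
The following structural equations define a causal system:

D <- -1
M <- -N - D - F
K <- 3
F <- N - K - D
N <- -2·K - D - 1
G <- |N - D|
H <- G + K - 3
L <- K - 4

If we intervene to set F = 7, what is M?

0

The intervention breaks the incoming arrows to F: F <- N - K - D no longer applies, and F = 7.
N = -2·K - D - 1  [with K=3, D=-1]  = -6
M = -N - D - F  [with N=-6, D=-1, F=7]  = 0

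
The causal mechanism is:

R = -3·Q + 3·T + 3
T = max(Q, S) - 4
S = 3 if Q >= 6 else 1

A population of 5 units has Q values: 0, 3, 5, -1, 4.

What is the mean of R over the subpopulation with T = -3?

-4.5

E[R|T=-3] averages over only the 2 units with T=-3 (Q = 0, -1): R = -6, -3, mean -4.5.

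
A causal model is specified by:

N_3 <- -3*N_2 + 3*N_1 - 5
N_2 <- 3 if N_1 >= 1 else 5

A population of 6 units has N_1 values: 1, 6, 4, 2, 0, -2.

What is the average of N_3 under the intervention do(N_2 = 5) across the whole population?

-14.5

Every unit gets N_2=5 under the intervention. N_3 values become -17, -2, -8, -14, -20, -26; E[N_3|do(N_2=5)] = -14.5.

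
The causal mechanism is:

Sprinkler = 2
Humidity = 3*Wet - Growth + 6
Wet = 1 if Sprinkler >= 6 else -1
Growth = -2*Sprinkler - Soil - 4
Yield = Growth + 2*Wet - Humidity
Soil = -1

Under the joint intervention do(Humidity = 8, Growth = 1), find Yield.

-9

Setting Humidity = 8, Growth = 1 by intervention discards those variables' equations.
Wet = 1 if Sprinkler >= 6 else -1  [with Sprinkler=2]  = -1
Yield = Growth + 2*Wet - Humidity  [with Growth=1, Wet=-1, Humidity=8]  = -9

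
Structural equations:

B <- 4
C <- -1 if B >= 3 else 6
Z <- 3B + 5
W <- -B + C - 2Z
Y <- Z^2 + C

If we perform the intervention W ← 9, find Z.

Under do(W=9), the mechanism W <- -B + C - 2Z is discarded; W is fixed at 9.
Since Z is not a descendant of the intervened variable, it is unaffected.
Z = 3B + 5  [with B=4]  = 17

17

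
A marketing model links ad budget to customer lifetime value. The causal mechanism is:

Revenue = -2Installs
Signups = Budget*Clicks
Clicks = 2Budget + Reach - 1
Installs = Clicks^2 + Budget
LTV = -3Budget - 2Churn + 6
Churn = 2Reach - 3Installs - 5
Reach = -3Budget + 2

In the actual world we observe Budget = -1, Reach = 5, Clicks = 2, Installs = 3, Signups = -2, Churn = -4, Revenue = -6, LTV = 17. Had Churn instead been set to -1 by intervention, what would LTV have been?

11

Intervening sets Churn = -1 and removes its equation (Churn = 2Reach - 3Installs - 5).
LTV = -3Budget - 2Churn + 6  [with Budget=-1, Churn=-1]  = 11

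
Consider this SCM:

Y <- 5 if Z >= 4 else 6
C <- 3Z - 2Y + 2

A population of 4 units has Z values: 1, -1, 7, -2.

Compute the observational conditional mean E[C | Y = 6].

-12

Conditioning on Y=6 selects the 3 unit(s) with Z ∈ {1, -1, -2}. Their C values: -7, -13, -16. Mean = -12.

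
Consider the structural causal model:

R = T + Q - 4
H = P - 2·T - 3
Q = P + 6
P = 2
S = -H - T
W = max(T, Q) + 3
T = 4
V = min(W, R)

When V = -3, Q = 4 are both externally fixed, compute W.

7

Under do(V = -3, Q = 4), each intervened variable's structural equation is replaced by its fixed value.
W = max(T, Q) + 3  [with T=4, Q=4]  = 7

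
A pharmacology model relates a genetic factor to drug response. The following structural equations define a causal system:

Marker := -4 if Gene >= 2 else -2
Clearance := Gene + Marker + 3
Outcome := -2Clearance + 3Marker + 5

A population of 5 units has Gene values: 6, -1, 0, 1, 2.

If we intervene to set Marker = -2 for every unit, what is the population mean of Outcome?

-6.2

Every unit gets Marker=-2 under the intervention. Outcome values become -15, -1, -3, -5, -7; E[Outcome|do(Marker=-2)] = -6.2.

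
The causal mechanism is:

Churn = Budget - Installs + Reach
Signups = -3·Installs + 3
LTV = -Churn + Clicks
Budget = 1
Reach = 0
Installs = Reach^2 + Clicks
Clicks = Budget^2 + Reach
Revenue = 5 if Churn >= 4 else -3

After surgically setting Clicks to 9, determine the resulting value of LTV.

17

The intervention breaks the incoming arrows to Clicks: Clicks = Budget^2 + Reach no longer applies, and Clicks = 9.
Installs = Reach^2 + Clicks  [with Reach=0, Clicks=9]  = 9
Churn = Budget - Installs + Reach  [with Budget=1, Installs=9, Reach=0]  = -8
LTV = -Churn + Clicks  [with Churn=-8, Clicks=9]  = 17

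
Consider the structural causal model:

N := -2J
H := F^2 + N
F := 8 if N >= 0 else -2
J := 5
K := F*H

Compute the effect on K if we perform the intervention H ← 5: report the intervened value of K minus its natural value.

Intervening sets H = 5 and removes its equation (H := F^2 + N).
N = -2J  [with J=5]  = -10
F = 8 if N >= 0 else -2  [with N=-10]  = -2
K = F*H  [with F=-2, H=5]  = -10
Without intervention: N = -2J  [with J=5]  = -10; F = 8 if N >= 0 else -2  [with N=-10]  = -2; H = F^2 + N  [with F=-2, N=-10]  = -6; K = F*H  [with F=-2, H=-6]  = 12.
Change = -10 − 12 = -22.

-22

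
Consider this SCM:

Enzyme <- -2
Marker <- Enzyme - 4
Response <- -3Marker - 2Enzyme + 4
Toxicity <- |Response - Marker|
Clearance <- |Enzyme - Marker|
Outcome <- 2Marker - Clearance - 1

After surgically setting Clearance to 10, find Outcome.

-23

The intervention breaks the incoming arrows to Clearance: Clearance <- |Enzyme - Marker| no longer applies, and Clearance = 10.
Marker = Enzyme - 4  [with Enzyme=-2]  = -6
Outcome = 2Marker - Clearance - 1  [with Marker=-6, Clearance=10]  = -23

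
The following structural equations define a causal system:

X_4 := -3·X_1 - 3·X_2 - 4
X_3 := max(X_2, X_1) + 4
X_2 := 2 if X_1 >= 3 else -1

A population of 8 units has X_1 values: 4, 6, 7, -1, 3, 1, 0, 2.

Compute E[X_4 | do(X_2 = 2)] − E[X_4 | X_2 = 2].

do(X_2=2) breaks X_2's dependence on X_1. With X_2=2 fixed, X_4 across the units is -22, -28, -31, -7, -19, -13, -10, -16, mean -18.25.
Conditioning on X_2=2 selects the 4 unit(s) with X_1 ∈ {4, 6, 7, 3}. Their X_4 values: -22, -28, -31, -19. Mean = -25.
Difference = -18.25 − (-25) = 6.75.

6.75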